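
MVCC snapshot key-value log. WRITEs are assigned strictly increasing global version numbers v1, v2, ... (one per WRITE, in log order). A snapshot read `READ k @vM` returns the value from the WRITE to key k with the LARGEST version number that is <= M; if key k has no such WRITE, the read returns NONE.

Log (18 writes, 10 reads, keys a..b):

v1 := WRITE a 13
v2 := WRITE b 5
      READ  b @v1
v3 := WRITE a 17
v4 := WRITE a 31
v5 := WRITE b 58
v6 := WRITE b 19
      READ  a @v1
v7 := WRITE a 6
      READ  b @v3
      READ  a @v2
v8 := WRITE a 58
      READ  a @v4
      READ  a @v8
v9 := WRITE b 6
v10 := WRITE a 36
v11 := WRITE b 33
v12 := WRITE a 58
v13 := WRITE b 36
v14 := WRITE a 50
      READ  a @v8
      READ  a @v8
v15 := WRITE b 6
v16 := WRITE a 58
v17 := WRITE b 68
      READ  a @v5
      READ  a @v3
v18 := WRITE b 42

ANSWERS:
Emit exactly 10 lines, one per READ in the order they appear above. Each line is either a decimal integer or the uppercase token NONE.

Answer: NONE
13
5
13
31
58
58
58
31
17

Derivation:
v1: WRITE a=13  (a history now [(1, 13)])
v2: WRITE b=5  (b history now [(2, 5)])
READ b @v1: history=[(2, 5)] -> no version <= 1 -> NONE
v3: WRITE a=17  (a history now [(1, 13), (3, 17)])
v4: WRITE a=31  (a history now [(1, 13), (3, 17), (4, 31)])
v5: WRITE b=58  (b history now [(2, 5), (5, 58)])
v6: WRITE b=19  (b history now [(2, 5), (5, 58), (6, 19)])
READ a @v1: history=[(1, 13), (3, 17), (4, 31)] -> pick v1 -> 13
v7: WRITE a=6  (a history now [(1, 13), (3, 17), (4, 31), (7, 6)])
READ b @v3: history=[(2, 5), (5, 58), (6, 19)] -> pick v2 -> 5
READ a @v2: history=[(1, 13), (3, 17), (4, 31), (7, 6)] -> pick v1 -> 13
v8: WRITE a=58  (a history now [(1, 13), (3, 17), (4, 31), (7, 6), (8, 58)])
READ a @v4: history=[(1, 13), (3, 17), (4, 31), (7, 6), (8, 58)] -> pick v4 -> 31
READ a @v8: history=[(1, 13), (3, 17), (4, 31), (7, 6), (8, 58)] -> pick v8 -> 58
v9: WRITE b=6  (b history now [(2, 5), (5, 58), (6, 19), (9, 6)])
v10: WRITE a=36  (a history now [(1, 13), (3, 17), (4, 31), (7, 6), (8, 58), (10, 36)])
v11: WRITE b=33  (b history now [(2, 5), (5, 58), (6, 19), (9, 6), (11, 33)])
v12: WRITE a=58  (a history now [(1, 13), (3, 17), (4, 31), (7, 6), (8, 58), (10, 36), (12, 58)])
v13: WRITE b=36  (b history now [(2, 5), (5, 58), (6, 19), (9, 6), (11, 33), (13, 36)])
v14: WRITE a=50  (a history now [(1, 13), (3, 17), (4, 31), (7, 6), (8, 58), (10, 36), (12, 58), (14, 50)])
READ a @v8: history=[(1, 13), (3, 17), (4, 31), (7, 6), (8, 58), (10, 36), (12, 58), (14, 50)] -> pick v8 -> 58
READ a @v8: history=[(1, 13), (3, 17), (4, 31), (7, 6), (8, 58), (10, 36), (12, 58), (14, 50)] -> pick v8 -> 58
v15: WRITE b=6  (b history now [(2, 5), (5, 58), (6, 19), (9, 6), (11, 33), (13, 36), (15, 6)])
v16: WRITE a=58  (a history now [(1, 13), (3, 17), (4, 31), (7, 6), (8, 58), (10, 36), (12, 58), (14, 50), (16, 58)])
v17: WRITE b=68  (b history now [(2, 5), (5, 58), (6, 19), (9, 6), (11, 33), (13, 36), (15, 6), (17, 68)])
READ a @v5: history=[(1, 13), (3, 17), (4, 31), (7, 6), (8, 58), (10, 36), (12, 58), (14, 50), (16, 58)] -> pick v4 -> 31
READ a @v3: history=[(1, 13), (3, 17), (4, 31), (7, 6), (8, 58), (10, 36), (12, 58), (14, 50), (16, 58)] -> pick v3 -> 17
v18: WRITE b=42  (b history now [(2, 5), (5, 58), (6, 19), (9, 6), (11, 33), (13, 36), (15, 6), (17, 68), (18, 42)])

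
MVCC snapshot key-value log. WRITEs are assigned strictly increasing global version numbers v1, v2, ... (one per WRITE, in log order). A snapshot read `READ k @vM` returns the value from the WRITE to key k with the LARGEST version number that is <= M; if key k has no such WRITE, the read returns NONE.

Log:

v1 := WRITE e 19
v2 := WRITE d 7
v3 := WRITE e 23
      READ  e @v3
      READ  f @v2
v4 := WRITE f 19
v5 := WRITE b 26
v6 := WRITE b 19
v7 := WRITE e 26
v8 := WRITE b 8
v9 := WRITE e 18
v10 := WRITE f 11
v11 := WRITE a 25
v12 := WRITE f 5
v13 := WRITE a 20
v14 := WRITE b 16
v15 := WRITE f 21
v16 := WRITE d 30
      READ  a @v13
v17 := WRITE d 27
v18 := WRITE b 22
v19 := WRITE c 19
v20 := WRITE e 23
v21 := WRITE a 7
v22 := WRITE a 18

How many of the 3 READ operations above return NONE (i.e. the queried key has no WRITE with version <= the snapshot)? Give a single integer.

v1: WRITE e=19  (e history now [(1, 19)])
v2: WRITE d=7  (d history now [(2, 7)])
v3: WRITE e=23  (e history now [(1, 19), (3, 23)])
READ e @v3: history=[(1, 19), (3, 23)] -> pick v3 -> 23
READ f @v2: history=[] -> no version <= 2 -> NONE
v4: WRITE f=19  (f history now [(4, 19)])
v5: WRITE b=26  (b history now [(5, 26)])
v6: WRITE b=19  (b history now [(5, 26), (6, 19)])
v7: WRITE e=26  (e history now [(1, 19), (3, 23), (7, 26)])
v8: WRITE b=8  (b history now [(5, 26), (6, 19), (8, 8)])
v9: WRITE e=18  (e history now [(1, 19), (3, 23), (7, 26), (9, 18)])
v10: WRITE f=11  (f history now [(4, 19), (10, 11)])
v11: WRITE a=25  (a history now [(11, 25)])
v12: WRITE f=5  (f history now [(4, 19), (10, 11), (12, 5)])
v13: WRITE a=20  (a history now [(11, 25), (13, 20)])
v14: WRITE b=16  (b history now [(5, 26), (6, 19), (8, 8), (14, 16)])
v15: WRITE f=21  (f history now [(4, 19), (10, 11), (12, 5), (15, 21)])
v16: WRITE d=30  (d history now [(2, 7), (16, 30)])
READ a @v13: history=[(11, 25), (13, 20)] -> pick v13 -> 20
v17: WRITE d=27  (d history now [(2, 7), (16, 30), (17, 27)])
v18: WRITE b=22  (b history now [(5, 26), (6, 19), (8, 8), (14, 16), (18, 22)])
v19: WRITE c=19  (c history now [(19, 19)])
v20: WRITE e=23  (e history now [(1, 19), (3, 23), (7, 26), (9, 18), (20, 23)])
v21: WRITE a=7  (a history now [(11, 25), (13, 20), (21, 7)])
v22: WRITE a=18  (a history now [(11, 25), (13, 20), (21, 7), (22, 18)])
Read results in order: ['23', 'NONE', '20']
NONE count = 1

Answer: 1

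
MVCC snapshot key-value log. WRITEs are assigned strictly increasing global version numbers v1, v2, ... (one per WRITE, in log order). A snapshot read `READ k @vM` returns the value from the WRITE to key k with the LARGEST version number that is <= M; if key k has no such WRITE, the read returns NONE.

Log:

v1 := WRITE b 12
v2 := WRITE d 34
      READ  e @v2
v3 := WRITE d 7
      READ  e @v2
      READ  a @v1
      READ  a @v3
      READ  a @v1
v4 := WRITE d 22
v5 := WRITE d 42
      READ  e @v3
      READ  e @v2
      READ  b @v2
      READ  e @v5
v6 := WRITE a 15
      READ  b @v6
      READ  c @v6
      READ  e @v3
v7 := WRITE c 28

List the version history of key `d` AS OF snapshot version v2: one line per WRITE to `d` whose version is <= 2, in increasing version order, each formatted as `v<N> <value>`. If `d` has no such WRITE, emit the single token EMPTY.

Scan writes for key=d with version <= 2:
  v1 WRITE b 12 -> skip
  v2 WRITE d 34 -> keep
  v3 WRITE d 7 -> drop (> snap)
  v4 WRITE d 22 -> drop (> snap)
  v5 WRITE d 42 -> drop (> snap)
  v6 WRITE a 15 -> skip
  v7 WRITE c 28 -> skip
Collected: [(2, 34)]

Answer: v2 34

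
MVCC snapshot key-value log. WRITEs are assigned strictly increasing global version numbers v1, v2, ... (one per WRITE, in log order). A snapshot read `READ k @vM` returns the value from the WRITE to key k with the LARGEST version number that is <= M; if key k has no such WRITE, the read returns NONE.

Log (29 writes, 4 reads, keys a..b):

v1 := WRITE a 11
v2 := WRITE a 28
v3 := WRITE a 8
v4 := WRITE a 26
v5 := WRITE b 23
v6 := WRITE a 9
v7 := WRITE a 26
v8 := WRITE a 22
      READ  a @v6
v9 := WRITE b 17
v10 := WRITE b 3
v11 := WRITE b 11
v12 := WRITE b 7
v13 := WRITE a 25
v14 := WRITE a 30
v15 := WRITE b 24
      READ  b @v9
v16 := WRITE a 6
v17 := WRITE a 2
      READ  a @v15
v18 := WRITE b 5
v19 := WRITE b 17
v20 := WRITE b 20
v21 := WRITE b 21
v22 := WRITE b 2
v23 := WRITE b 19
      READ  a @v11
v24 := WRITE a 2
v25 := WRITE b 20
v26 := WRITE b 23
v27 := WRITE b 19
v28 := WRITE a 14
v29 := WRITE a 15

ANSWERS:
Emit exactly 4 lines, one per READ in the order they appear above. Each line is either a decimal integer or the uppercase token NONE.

v1: WRITE a=11  (a history now [(1, 11)])
v2: WRITE a=28  (a history now [(1, 11), (2, 28)])
v3: WRITE a=8  (a history now [(1, 11), (2, 28), (3, 8)])
v4: WRITE a=26  (a history now [(1, 11), (2, 28), (3, 8), (4, 26)])
v5: WRITE b=23  (b history now [(5, 23)])
v6: WRITE a=9  (a history now [(1, 11), (2, 28), (3, 8), (4, 26), (6, 9)])
v7: WRITE a=26  (a history now [(1, 11), (2, 28), (3, 8), (4, 26), (6, 9), (7, 26)])
v8: WRITE a=22  (a history now [(1, 11), (2, 28), (3, 8), (4, 26), (6, 9), (7, 26), (8, 22)])
READ a @v6: history=[(1, 11), (2, 28), (3, 8), (4, 26), (6, 9), (7, 26), (8, 22)] -> pick v6 -> 9
v9: WRITE b=17  (b history now [(5, 23), (9, 17)])
v10: WRITE b=3  (b history now [(5, 23), (9, 17), (10, 3)])
v11: WRITE b=11  (b history now [(5, 23), (9, 17), (10, 3), (11, 11)])
v12: WRITE b=7  (b history now [(5, 23), (9, 17), (10, 3), (11, 11), (12, 7)])
v13: WRITE a=25  (a history now [(1, 11), (2, 28), (3, 8), (4, 26), (6, 9), (7, 26), (8, 22), (13, 25)])
v14: WRITE a=30  (a history now [(1, 11), (2, 28), (3, 8), (4, 26), (6, 9), (7, 26), (8, 22), (13, 25), (14, 30)])
v15: WRITE b=24  (b history now [(5, 23), (9, 17), (10, 3), (11, 11), (12, 7), (15, 24)])
READ b @v9: history=[(5, 23), (9, 17), (10, 3), (11, 11), (12, 7), (15, 24)] -> pick v9 -> 17
v16: WRITE a=6  (a history now [(1, 11), (2, 28), (3, 8), (4, 26), (6, 9), (7, 26), (8, 22), (13, 25), (14, 30), (16, 6)])
v17: WRITE a=2  (a history now [(1, 11), (2, 28), (3, 8), (4, 26), (6, 9), (7, 26), (8, 22), (13, 25), (14, 30), (16, 6), (17, 2)])
READ a @v15: history=[(1, 11), (2, 28), (3, 8), (4, 26), (6, 9), (7, 26), (8, 22), (13, 25), (14, 30), (16, 6), (17, 2)] -> pick v14 -> 30
v18: WRITE b=5  (b history now [(5, 23), (9, 17), (10, 3), (11, 11), (12, 7), (15, 24), (18, 5)])
v19: WRITE b=17  (b history now [(5, 23), (9, 17), (10, 3), (11, 11), (12, 7), (15, 24), (18, 5), (19, 17)])
v20: WRITE b=20  (b history now [(5, 23), (9, 17), (10, 3), (11, 11), (12, 7), (15, 24), (18, 5), (19, 17), (20, 20)])
v21: WRITE b=21  (b history now [(5, 23), (9, 17), (10, 3), (11, 11), (12, 7), (15, 24), (18, 5), (19, 17), (20, 20), (21, 21)])
v22: WRITE b=2  (b history now [(5, 23), (9, 17), (10, 3), (11, 11), (12, 7), (15, 24), (18, 5), (19, 17), (20, 20), (21, 21), (22, 2)])
v23: WRITE b=19  (b history now [(5, 23), (9, 17), (10, 3), (11, 11), (12, 7), (15, 24), (18, 5), (19, 17), (20, 20), (21, 21), (22, 2), (23, 19)])
READ a @v11: history=[(1, 11), (2, 28), (3, 8), (4, 26), (6, 9), (7, 26), (8, 22), (13, 25), (14, 30), (16, 6), (17, 2)] -> pick v8 -> 22
v24: WRITE a=2  (a history now [(1, 11), (2, 28), (3, 8), (4, 26), (6, 9), (7, 26), (8, 22), (13, 25), (14, 30), (16, 6), (17, 2), (24, 2)])
v25: WRITE b=20  (b history now [(5, 23), (9, 17), (10, 3), (11, 11), (12, 7), (15, 24), (18, 5), (19, 17), (20, 20), (21, 21), (22, 2), (23, 19), (25, 20)])
v26: WRITE b=23  (b history now [(5, 23), (9, 17), (10, 3), (11, 11), (12, 7), (15, 24), (18, 5), (19, 17), (20, 20), (21, 21), (22, 2), (23, 19), (25, 20), (26, 23)])
v27: WRITE b=19  (b history now [(5, 23), (9, 17), (10, 3), (11, 11), (12, 7), (15, 24), (18, 5), (19, 17), (20, 20), (21, 21), (22, 2), (23, 19), (25, 20), (26, 23), (27, 19)])
v28: WRITE a=14  (a history now [(1, 11), (2, 28), (3, 8), (4, 26), (6, 9), (7, 26), (8, 22), (13, 25), (14, 30), (16, 6), (17, 2), (24, 2), (28, 14)])
v29: WRITE a=15  (a history now [(1, 11), (2, 28), (3, 8), (4, 26), (6, 9), (7, 26), (8, 22), (13, 25), (14, 30), (16, 6), (17, 2), (24, 2), (28, 14), (29, 15)])

Answer: 9
17
30
22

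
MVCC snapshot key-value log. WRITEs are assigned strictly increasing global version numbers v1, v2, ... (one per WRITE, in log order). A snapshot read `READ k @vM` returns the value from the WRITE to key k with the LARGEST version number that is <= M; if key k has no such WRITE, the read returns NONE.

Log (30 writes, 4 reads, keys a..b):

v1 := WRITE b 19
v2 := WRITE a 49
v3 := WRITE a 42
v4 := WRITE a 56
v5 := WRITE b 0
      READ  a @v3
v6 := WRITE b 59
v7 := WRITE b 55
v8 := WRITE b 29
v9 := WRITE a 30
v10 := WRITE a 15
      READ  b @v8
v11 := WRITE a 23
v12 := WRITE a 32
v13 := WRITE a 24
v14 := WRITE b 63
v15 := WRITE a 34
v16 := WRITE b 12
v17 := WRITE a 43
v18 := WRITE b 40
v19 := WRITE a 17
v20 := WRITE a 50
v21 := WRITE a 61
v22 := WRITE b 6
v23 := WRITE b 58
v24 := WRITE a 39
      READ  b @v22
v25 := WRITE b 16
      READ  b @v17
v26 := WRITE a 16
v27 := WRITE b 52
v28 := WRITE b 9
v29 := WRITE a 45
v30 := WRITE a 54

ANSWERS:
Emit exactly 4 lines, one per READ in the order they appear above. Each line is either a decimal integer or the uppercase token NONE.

v1: WRITE b=19  (b history now [(1, 19)])
v2: WRITE a=49  (a history now [(2, 49)])
v3: WRITE a=42  (a history now [(2, 49), (3, 42)])
v4: WRITE a=56  (a history now [(2, 49), (3, 42), (4, 56)])
v5: WRITE b=0  (b history now [(1, 19), (5, 0)])
READ a @v3: history=[(2, 49), (3, 42), (4, 56)] -> pick v3 -> 42
v6: WRITE b=59  (b history now [(1, 19), (5, 0), (6, 59)])
v7: WRITE b=55  (b history now [(1, 19), (5, 0), (6, 59), (7, 55)])
v8: WRITE b=29  (b history now [(1, 19), (5, 0), (6, 59), (7, 55), (8, 29)])
v9: WRITE a=30  (a history now [(2, 49), (3, 42), (4, 56), (9, 30)])
v10: WRITE a=15  (a history now [(2, 49), (3, 42), (4, 56), (9, 30), (10, 15)])
READ b @v8: history=[(1, 19), (5, 0), (6, 59), (7, 55), (8, 29)] -> pick v8 -> 29
v11: WRITE a=23  (a history now [(2, 49), (3, 42), (4, 56), (9, 30), (10, 15), (11, 23)])
v12: WRITE a=32  (a history now [(2, 49), (3, 42), (4, 56), (9, 30), (10, 15), (11, 23), (12, 32)])
v13: WRITE a=24  (a history now [(2, 49), (3, 42), (4, 56), (9, 30), (10, 15), (11, 23), (12, 32), (13, 24)])
v14: WRITE b=63  (b history now [(1, 19), (5, 0), (6, 59), (7, 55), (8, 29), (14, 63)])
v15: WRITE a=34  (a history now [(2, 49), (3, 42), (4, 56), (9, 30), (10, 15), (11, 23), (12, 32), (13, 24), (15, 34)])
v16: WRITE b=12  (b history now [(1, 19), (5, 0), (6, 59), (7, 55), (8, 29), (14, 63), (16, 12)])
v17: WRITE a=43  (a history now [(2, 49), (3, 42), (4, 56), (9, 30), (10, 15), (11, 23), (12, 32), (13, 24), (15, 34), (17, 43)])
v18: WRITE b=40  (b history now [(1, 19), (5, 0), (6, 59), (7, 55), (8, 29), (14, 63), (16, 12), (18, 40)])
v19: WRITE a=17  (a history now [(2, 49), (3, 42), (4, 56), (9, 30), (10, 15), (11, 23), (12, 32), (13, 24), (15, 34), (17, 43), (19, 17)])
v20: WRITE a=50  (a history now [(2, 49), (3, 42), (4, 56), (9, 30), (10, 15), (11, 23), (12, 32), (13, 24), (15, 34), (17, 43), (19, 17), (20, 50)])
v21: WRITE a=61  (a history now [(2, 49), (3, 42), (4, 56), (9, 30), (10, 15), (11, 23), (12, 32), (13, 24), (15, 34), (17, 43), (19, 17), (20, 50), (21, 61)])
v22: WRITE b=6  (b history now [(1, 19), (5, 0), (6, 59), (7, 55), (8, 29), (14, 63), (16, 12), (18, 40), (22, 6)])
v23: WRITE b=58  (b history now [(1, 19), (5, 0), (6, 59), (7, 55), (8, 29), (14, 63), (16, 12), (18, 40), (22, 6), (23, 58)])
v24: WRITE a=39  (a history now [(2, 49), (3, 42), (4, 56), (9, 30), (10, 15), (11, 23), (12, 32), (13, 24), (15, 34), (17, 43), (19, 17), (20, 50), (21, 61), (24, 39)])
READ b @v22: history=[(1, 19), (5, 0), (6, 59), (7, 55), (8, 29), (14, 63), (16, 12), (18, 40), (22, 6), (23, 58)] -> pick v22 -> 6
v25: WRITE b=16  (b history now [(1, 19), (5, 0), (6, 59), (7, 55), (8, 29), (14, 63), (16, 12), (18, 40), (22, 6), (23, 58), (25, 16)])
READ b @v17: history=[(1, 19), (5, 0), (6, 59), (7, 55), (8, 29), (14, 63), (16, 12), (18, 40), (22, 6), (23, 58), (25, 16)] -> pick v16 -> 12
v26: WRITE a=16  (a history now [(2, 49), (3, 42), (4, 56), (9, 30), (10, 15), (11, 23), (12, 32), (13, 24), (15, 34), (17, 43), (19, 17), (20, 50), (21, 61), (24, 39), (26, 16)])
v27: WRITE b=52  (b history now [(1, 19), (5, 0), (6, 59), (7, 55), (8, 29), (14, 63), (16, 12), (18, 40), (22, 6), (23, 58), (25, 16), (27, 52)])
v28: WRITE b=9  (b history now [(1, 19), (5, 0), (6, 59), (7, 55), (8, 29), (14, 63), (16, 12), (18, 40), (22, 6), (23, 58), (25, 16), (27, 52), (28, 9)])
v29: WRITE a=45  (a history now [(2, 49), (3, 42), (4, 56), (9, 30), (10, 15), (11, 23), (12, 32), (13, 24), (15, 34), (17, 43), (19, 17), (20, 50), (21, 61), (24, 39), (26, 16), (29, 45)])
v30: WRITE a=54  (a history now [(2, 49), (3, 42), (4, 56), (9, 30), (10, 15), (11, 23), (12, 32), (13, 24), (15, 34), (17, 43), (19, 17), (20, 50), (21, 61), (24, 39), (26, 16), (29, 45), (30, 54)])

Answer: 42
29
6
12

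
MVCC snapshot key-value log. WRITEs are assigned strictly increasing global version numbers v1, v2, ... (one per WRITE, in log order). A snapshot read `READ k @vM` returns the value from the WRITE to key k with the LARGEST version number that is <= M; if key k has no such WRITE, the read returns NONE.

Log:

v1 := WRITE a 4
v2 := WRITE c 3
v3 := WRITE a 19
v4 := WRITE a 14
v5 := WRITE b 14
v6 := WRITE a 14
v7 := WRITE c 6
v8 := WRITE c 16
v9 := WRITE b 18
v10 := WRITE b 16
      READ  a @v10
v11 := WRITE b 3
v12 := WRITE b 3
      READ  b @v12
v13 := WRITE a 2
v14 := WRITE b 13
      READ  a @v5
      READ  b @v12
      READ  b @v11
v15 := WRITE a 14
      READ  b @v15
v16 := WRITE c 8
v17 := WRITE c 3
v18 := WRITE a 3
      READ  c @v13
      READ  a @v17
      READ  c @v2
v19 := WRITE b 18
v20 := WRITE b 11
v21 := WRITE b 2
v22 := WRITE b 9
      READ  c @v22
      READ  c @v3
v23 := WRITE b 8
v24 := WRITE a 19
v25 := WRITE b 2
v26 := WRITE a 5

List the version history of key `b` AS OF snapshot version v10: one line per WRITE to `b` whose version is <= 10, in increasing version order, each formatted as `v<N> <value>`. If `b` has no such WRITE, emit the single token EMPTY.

Answer: v5 14
v9 18
v10 16

Derivation:
Scan writes for key=b with version <= 10:
  v1 WRITE a 4 -> skip
  v2 WRITE c 3 -> skip
  v3 WRITE a 19 -> skip
  v4 WRITE a 14 -> skip
  v5 WRITE b 14 -> keep
  v6 WRITE a 14 -> skip
  v7 WRITE c 6 -> skip
  v8 WRITE c 16 -> skip
  v9 WRITE b 18 -> keep
  v10 WRITE b 16 -> keep
  v11 WRITE b 3 -> drop (> snap)
  v12 WRITE b 3 -> drop (> snap)
  v13 WRITE a 2 -> skip
  v14 WRITE b 13 -> drop (> snap)
  v15 WRITE a 14 -> skip
  v16 WRITE c 8 -> skip
  v17 WRITE c 3 -> skip
  v18 WRITE a 3 -> skip
  v19 WRITE b 18 -> drop (> snap)
  v20 WRITE b 11 -> drop (> snap)
  v21 WRITE b 2 -> drop (> snap)
  v22 WRITE b 9 -> drop (> snap)
  v23 WRITE b 8 -> drop (> snap)
  v24 WRITE a 19 -> skip
  v25 WRITE b 2 -> drop (> snap)
  v26 WRITE a 5 -> skip
Collected: [(5, 14), (9, 18), (10, 16)]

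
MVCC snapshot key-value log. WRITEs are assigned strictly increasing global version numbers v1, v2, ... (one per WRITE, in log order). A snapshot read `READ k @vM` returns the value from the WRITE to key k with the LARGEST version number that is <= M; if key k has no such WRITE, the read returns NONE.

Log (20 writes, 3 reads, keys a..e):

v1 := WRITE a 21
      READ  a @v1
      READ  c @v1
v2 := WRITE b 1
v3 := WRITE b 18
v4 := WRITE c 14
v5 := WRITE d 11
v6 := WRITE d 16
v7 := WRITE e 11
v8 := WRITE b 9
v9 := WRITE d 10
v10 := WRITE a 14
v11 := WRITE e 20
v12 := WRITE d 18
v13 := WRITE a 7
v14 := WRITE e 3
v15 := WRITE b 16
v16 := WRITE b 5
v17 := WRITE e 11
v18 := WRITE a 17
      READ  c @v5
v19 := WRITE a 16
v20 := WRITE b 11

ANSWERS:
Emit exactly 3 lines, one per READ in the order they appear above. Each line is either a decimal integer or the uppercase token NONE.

Answer: 21
NONE
14

Derivation:
v1: WRITE a=21  (a history now [(1, 21)])
READ a @v1: history=[(1, 21)] -> pick v1 -> 21
READ c @v1: history=[] -> no version <= 1 -> NONE
v2: WRITE b=1  (b history now [(2, 1)])
v3: WRITE b=18  (b history now [(2, 1), (3, 18)])
v4: WRITE c=14  (c history now [(4, 14)])
v5: WRITE d=11  (d history now [(5, 11)])
v6: WRITE d=16  (d history now [(5, 11), (6, 16)])
v7: WRITE e=11  (e history now [(7, 11)])
v8: WRITE b=9  (b history now [(2, 1), (3, 18), (8, 9)])
v9: WRITE d=10  (d history now [(5, 11), (6, 16), (9, 10)])
v10: WRITE a=14  (a history now [(1, 21), (10, 14)])
v11: WRITE e=20  (e history now [(7, 11), (11, 20)])
v12: WRITE d=18  (d history now [(5, 11), (6, 16), (9, 10), (12, 18)])
v13: WRITE a=7  (a history now [(1, 21), (10, 14), (13, 7)])
v14: WRITE e=3  (e history now [(7, 11), (11, 20), (14, 3)])
v15: WRITE b=16  (b history now [(2, 1), (3, 18), (8, 9), (15, 16)])
v16: WRITE b=5  (b history now [(2, 1), (3, 18), (8, 9), (15, 16), (16, 5)])
v17: WRITE e=11  (e history now [(7, 11), (11, 20), (14, 3), (17, 11)])
v18: WRITE a=17  (a history now [(1, 21), (10, 14), (13, 7), (18, 17)])
READ c @v5: history=[(4, 14)] -> pick v4 -> 14
v19: WRITE a=16  (a history now [(1, 21), (10, 14), (13, 7), (18, 17), (19, 16)])
v20: WRITE b=11  (b history now [(2, 1), (3, 18), (8, 9), (15, 16), (16, 5), (20, 11)])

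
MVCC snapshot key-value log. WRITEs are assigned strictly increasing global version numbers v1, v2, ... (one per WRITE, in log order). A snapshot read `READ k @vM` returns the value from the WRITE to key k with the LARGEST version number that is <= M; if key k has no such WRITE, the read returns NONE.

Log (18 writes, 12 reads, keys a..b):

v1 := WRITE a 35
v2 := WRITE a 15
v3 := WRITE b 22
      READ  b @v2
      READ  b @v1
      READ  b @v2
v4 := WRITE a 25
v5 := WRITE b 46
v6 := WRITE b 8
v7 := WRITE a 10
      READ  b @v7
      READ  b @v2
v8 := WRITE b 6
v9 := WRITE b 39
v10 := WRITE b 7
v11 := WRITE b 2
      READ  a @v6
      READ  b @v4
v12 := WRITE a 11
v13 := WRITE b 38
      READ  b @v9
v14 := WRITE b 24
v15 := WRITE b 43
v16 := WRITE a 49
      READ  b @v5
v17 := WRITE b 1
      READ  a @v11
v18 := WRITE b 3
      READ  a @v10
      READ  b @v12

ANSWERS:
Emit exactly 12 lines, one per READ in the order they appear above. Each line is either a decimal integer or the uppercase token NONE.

Answer: NONE
NONE
NONE
8
NONE
25
22
39
46
10
10
2

Derivation:
v1: WRITE a=35  (a history now [(1, 35)])
v2: WRITE a=15  (a history now [(1, 35), (2, 15)])
v3: WRITE b=22  (b history now [(3, 22)])
READ b @v2: history=[(3, 22)] -> no version <= 2 -> NONE
READ b @v1: history=[(3, 22)] -> no version <= 1 -> NONE
READ b @v2: history=[(3, 22)] -> no version <= 2 -> NONE
v4: WRITE a=25  (a history now [(1, 35), (2, 15), (4, 25)])
v5: WRITE b=46  (b history now [(3, 22), (5, 46)])
v6: WRITE b=8  (b history now [(3, 22), (5, 46), (6, 8)])
v7: WRITE a=10  (a history now [(1, 35), (2, 15), (4, 25), (7, 10)])
READ b @v7: history=[(3, 22), (5, 46), (6, 8)] -> pick v6 -> 8
READ b @v2: history=[(3, 22), (5, 46), (6, 8)] -> no version <= 2 -> NONE
v8: WRITE b=6  (b history now [(3, 22), (5, 46), (6, 8), (8, 6)])
v9: WRITE b=39  (b history now [(3, 22), (5, 46), (6, 8), (8, 6), (9, 39)])
v10: WRITE b=7  (b history now [(3, 22), (5, 46), (6, 8), (8, 6), (9, 39), (10, 7)])
v11: WRITE b=2  (b history now [(3, 22), (5, 46), (6, 8), (8, 6), (9, 39), (10, 7), (11, 2)])
READ a @v6: history=[(1, 35), (2, 15), (4, 25), (7, 10)] -> pick v4 -> 25
READ b @v4: history=[(3, 22), (5, 46), (6, 8), (8, 6), (9, 39), (10, 7), (11, 2)] -> pick v3 -> 22
v12: WRITE a=11  (a history now [(1, 35), (2, 15), (4, 25), (7, 10), (12, 11)])
v13: WRITE b=38  (b history now [(3, 22), (5, 46), (6, 8), (8, 6), (9, 39), (10, 7), (11, 2), (13, 38)])
READ b @v9: history=[(3, 22), (5, 46), (6, 8), (8, 6), (9, 39), (10, 7), (11, 2), (13, 38)] -> pick v9 -> 39
v14: WRITE b=24  (b history now [(3, 22), (5, 46), (6, 8), (8, 6), (9, 39), (10, 7), (11, 2), (13, 38), (14, 24)])
v15: WRITE b=43  (b history now [(3, 22), (5, 46), (6, 8), (8, 6), (9, 39), (10, 7), (11, 2), (13, 38), (14, 24), (15, 43)])
v16: WRITE a=49  (a history now [(1, 35), (2, 15), (4, 25), (7, 10), (12, 11), (16, 49)])
READ b @v5: history=[(3, 22), (5, 46), (6, 8), (8, 6), (9, 39), (10, 7), (11, 2), (13, 38), (14, 24), (15, 43)] -> pick v5 -> 46
v17: WRITE b=1  (b history now [(3, 22), (5, 46), (6, 8), (8, 6), (9, 39), (10, 7), (11, 2), (13, 38), (14, 24), (15, 43), (17, 1)])
READ a @v11: history=[(1, 35), (2, 15), (4, 25), (7, 10), (12, 11), (16, 49)] -> pick v7 -> 10
v18: WRITE b=3  (b history now [(3, 22), (5, 46), (6, 8), (8, 6), (9, 39), (10, 7), (11, 2), (13, 38), (14, 24), (15, 43), (17, 1), (18, 3)])
READ a @v10: history=[(1, 35), (2, 15), (4, 25), (7, 10), (12, 11), (16, 49)] -> pick v7 -> 10
READ b @v12: history=[(3, 22), (5, 46), (6, 8), (8, 6), (9, 39), (10, 7), (11, 2), (13, 38), (14, 24), (15, 43), (17, 1), (18, 3)] -> pick v11 -> 2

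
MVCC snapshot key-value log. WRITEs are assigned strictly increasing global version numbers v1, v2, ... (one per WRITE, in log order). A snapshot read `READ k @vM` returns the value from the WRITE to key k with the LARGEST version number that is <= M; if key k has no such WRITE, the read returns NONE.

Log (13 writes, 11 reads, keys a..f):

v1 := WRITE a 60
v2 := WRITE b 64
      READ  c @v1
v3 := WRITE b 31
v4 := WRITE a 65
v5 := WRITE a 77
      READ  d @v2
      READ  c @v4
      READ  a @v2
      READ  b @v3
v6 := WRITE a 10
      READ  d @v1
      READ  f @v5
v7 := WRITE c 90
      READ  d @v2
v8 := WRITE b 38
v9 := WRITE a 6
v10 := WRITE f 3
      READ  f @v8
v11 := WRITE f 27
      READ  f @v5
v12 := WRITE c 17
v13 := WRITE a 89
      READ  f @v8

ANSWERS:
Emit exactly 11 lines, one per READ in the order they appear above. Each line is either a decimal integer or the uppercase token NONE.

Answer: NONE
NONE
NONE
60
31
NONE
NONE
NONE
NONE
NONE
NONE

Derivation:
v1: WRITE a=60  (a history now [(1, 60)])
v2: WRITE b=64  (b history now [(2, 64)])
READ c @v1: history=[] -> no version <= 1 -> NONE
v3: WRITE b=31  (b history now [(2, 64), (3, 31)])
v4: WRITE a=65  (a history now [(1, 60), (4, 65)])
v5: WRITE a=77  (a history now [(1, 60), (4, 65), (5, 77)])
READ d @v2: history=[] -> no version <= 2 -> NONE
READ c @v4: history=[] -> no version <= 4 -> NONE
READ a @v2: history=[(1, 60), (4, 65), (5, 77)] -> pick v1 -> 60
READ b @v3: history=[(2, 64), (3, 31)] -> pick v3 -> 31
v6: WRITE a=10  (a history now [(1, 60), (4, 65), (5, 77), (6, 10)])
READ d @v1: history=[] -> no version <= 1 -> NONE
READ f @v5: history=[] -> no version <= 5 -> NONE
v7: WRITE c=90  (c history now [(7, 90)])
READ d @v2: history=[] -> no version <= 2 -> NONE
v8: WRITE b=38  (b history now [(2, 64), (3, 31), (8, 38)])
v9: WRITE a=6  (a history now [(1, 60), (4, 65), (5, 77), (6, 10), (9, 6)])
v10: WRITE f=3  (f history now [(10, 3)])
READ f @v8: history=[(10, 3)] -> no version <= 8 -> NONE
v11: WRITE f=27  (f history now [(10, 3), (11, 27)])
READ f @v5: history=[(10, 3), (11, 27)] -> no version <= 5 -> NONE
v12: WRITE c=17  (c history now [(7, 90), (12, 17)])
v13: WRITE a=89  (a history now [(1, 60), (4, 65), (5, 77), (6, 10), (9, 6), (13, 89)])
READ f @v8: history=[(10, 3), (11, 27)] -> no version <= 8 -> NONE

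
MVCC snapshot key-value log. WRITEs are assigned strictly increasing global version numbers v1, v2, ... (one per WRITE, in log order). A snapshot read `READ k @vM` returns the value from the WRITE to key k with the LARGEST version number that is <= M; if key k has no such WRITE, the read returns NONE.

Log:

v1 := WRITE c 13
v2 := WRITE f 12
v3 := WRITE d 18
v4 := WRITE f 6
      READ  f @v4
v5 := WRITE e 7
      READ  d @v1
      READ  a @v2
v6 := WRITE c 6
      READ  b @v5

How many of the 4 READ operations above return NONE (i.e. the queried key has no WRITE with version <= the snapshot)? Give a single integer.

Answer: 3

Derivation:
v1: WRITE c=13  (c history now [(1, 13)])
v2: WRITE f=12  (f history now [(2, 12)])
v3: WRITE d=18  (d history now [(3, 18)])
v4: WRITE f=6  (f history now [(2, 12), (4, 6)])
READ f @v4: history=[(2, 12), (4, 6)] -> pick v4 -> 6
v5: WRITE e=7  (e history now [(5, 7)])
READ d @v1: history=[(3, 18)] -> no version <= 1 -> NONE
READ a @v2: history=[] -> no version <= 2 -> NONE
v6: WRITE c=6  (c history now [(1, 13), (6, 6)])
READ b @v5: history=[] -> no version <= 5 -> NONE
Read results in order: ['6', 'NONE', 'NONE', 'NONE']
NONE count = 3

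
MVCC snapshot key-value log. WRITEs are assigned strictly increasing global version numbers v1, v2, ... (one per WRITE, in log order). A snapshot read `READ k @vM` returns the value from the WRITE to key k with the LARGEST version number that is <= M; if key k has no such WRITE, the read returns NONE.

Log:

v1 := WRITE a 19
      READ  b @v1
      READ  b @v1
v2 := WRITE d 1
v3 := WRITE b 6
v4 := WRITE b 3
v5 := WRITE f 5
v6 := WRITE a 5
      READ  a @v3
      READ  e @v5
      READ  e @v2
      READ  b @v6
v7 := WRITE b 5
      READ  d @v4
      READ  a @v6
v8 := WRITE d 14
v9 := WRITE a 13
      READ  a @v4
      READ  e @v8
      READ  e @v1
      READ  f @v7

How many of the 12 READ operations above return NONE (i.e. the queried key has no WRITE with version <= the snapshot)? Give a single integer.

Answer: 6

Derivation:
v1: WRITE a=19  (a history now [(1, 19)])
READ b @v1: history=[] -> no version <= 1 -> NONE
READ b @v1: history=[] -> no version <= 1 -> NONE
v2: WRITE d=1  (d history now [(2, 1)])
v3: WRITE b=6  (b history now [(3, 6)])
v4: WRITE b=3  (b history now [(3, 6), (4, 3)])
v5: WRITE f=5  (f history now [(5, 5)])
v6: WRITE a=5  (a history now [(1, 19), (6, 5)])
READ a @v3: history=[(1, 19), (6, 5)] -> pick v1 -> 19
READ e @v5: history=[] -> no version <= 5 -> NONE
READ e @v2: history=[] -> no version <= 2 -> NONE
READ b @v6: history=[(3, 6), (4, 3)] -> pick v4 -> 3
v7: WRITE b=5  (b history now [(3, 6), (4, 3), (7, 5)])
READ d @v4: history=[(2, 1)] -> pick v2 -> 1
READ a @v6: history=[(1, 19), (6, 5)] -> pick v6 -> 5
v8: WRITE d=14  (d history now [(2, 1), (8, 14)])
v9: WRITE a=13  (a history now [(1, 19), (6, 5), (9, 13)])
READ a @v4: history=[(1, 19), (6, 5), (9, 13)] -> pick v1 -> 19
READ e @v8: history=[] -> no version <= 8 -> NONE
READ e @v1: history=[] -> no version <= 1 -> NONE
READ f @v7: history=[(5, 5)] -> pick v5 -> 5
Read results in order: ['NONE', 'NONE', '19', 'NONE', 'NONE', '3', '1', '5', '19', 'NONE', 'NONE', '5']
NONE count = 6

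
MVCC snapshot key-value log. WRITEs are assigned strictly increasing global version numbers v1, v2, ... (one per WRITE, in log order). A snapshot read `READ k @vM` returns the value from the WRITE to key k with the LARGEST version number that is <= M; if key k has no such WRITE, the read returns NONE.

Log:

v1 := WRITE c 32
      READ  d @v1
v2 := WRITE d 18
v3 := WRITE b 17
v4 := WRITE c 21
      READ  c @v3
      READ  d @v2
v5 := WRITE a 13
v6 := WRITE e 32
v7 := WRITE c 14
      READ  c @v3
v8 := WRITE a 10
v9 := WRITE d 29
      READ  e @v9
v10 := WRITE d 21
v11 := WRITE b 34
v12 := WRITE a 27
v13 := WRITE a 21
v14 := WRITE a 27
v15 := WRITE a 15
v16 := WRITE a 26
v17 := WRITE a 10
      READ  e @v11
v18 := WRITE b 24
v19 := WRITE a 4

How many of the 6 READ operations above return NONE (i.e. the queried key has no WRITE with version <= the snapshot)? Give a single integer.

Answer: 1

Derivation:
v1: WRITE c=32  (c history now [(1, 32)])
READ d @v1: history=[] -> no version <= 1 -> NONE
v2: WRITE d=18  (d history now [(2, 18)])
v3: WRITE b=17  (b history now [(3, 17)])
v4: WRITE c=21  (c history now [(1, 32), (4, 21)])
READ c @v3: history=[(1, 32), (4, 21)] -> pick v1 -> 32
READ d @v2: history=[(2, 18)] -> pick v2 -> 18
v5: WRITE a=13  (a history now [(5, 13)])
v6: WRITE e=32  (e history now [(6, 32)])
v7: WRITE c=14  (c history now [(1, 32), (4, 21), (7, 14)])
READ c @v3: history=[(1, 32), (4, 21), (7, 14)] -> pick v1 -> 32
v8: WRITE a=10  (a history now [(5, 13), (8, 10)])
v9: WRITE d=29  (d history now [(2, 18), (9, 29)])
READ e @v9: history=[(6, 32)] -> pick v6 -> 32
v10: WRITE d=21  (d history now [(2, 18), (9, 29), (10, 21)])
v11: WRITE b=34  (b history now [(3, 17), (11, 34)])
v12: WRITE a=27  (a history now [(5, 13), (8, 10), (12, 27)])
v13: WRITE a=21  (a history now [(5, 13), (8, 10), (12, 27), (13, 21)])
v14: WRITE a=27  (a history now [(5, 13), (8, 10), (12, 27), (13, 21), (14, 27)])
v15: WRITE a=15  (a history now [(5, 13), (8, 10), (12, 27), (13, 21), (14, 27), (15, 15)])
v16: WRITE a=26  (a history now [(5, 13), (8, 10), (12, 27), (13, 21), (14, 27), (15, 15), (16, 26)])
v17: WRITE a=10  (a history now [(5, 13), (8, 10), (12, 27), (13, 21), (14, 27), (15, 15), (16, 26), (17, 10)])
READ e @v11: history=[(6, 32)] -> pick v6 -> 32
v18: WRITE b=24  (b history now [(3, 17), (11, 34), (18, 24)])
v19: WRITE a=4  (a history now [(5, 13), (8, 10), (12, 27), (13, 21), (14, 27), (15, 15), (16, 26), (17, 10), (19, 4)])
Read results in order: ['NONE', '32', '18', '32', '32', '32']
NONE count = 1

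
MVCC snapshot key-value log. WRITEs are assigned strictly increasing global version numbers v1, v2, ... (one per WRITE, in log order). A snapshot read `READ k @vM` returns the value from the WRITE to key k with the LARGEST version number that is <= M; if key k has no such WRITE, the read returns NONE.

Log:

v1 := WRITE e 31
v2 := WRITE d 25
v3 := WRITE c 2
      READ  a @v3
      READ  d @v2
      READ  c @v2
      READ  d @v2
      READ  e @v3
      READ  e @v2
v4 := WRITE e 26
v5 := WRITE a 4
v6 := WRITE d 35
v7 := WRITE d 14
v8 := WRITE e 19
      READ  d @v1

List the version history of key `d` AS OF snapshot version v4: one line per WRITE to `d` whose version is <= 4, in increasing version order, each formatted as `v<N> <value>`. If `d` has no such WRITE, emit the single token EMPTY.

Answer: v2 25

Derivation:
Scan writes for key=d with version <= 4:
  v1 WRITE e 31 -> skip
  v2 WRITE d 25 -> keep
  v3 WRITE c 2 -> skip
  v4 WRITE e 26 -> skip
  v5 WRITE a 4 -> skip
  v6 WRITE d 35 -> drop (> snap)
  v7 WRITE d 14 -> drop (> snap)
  v8 WRITE e 19 -> skip
Collected: [(2, 25)]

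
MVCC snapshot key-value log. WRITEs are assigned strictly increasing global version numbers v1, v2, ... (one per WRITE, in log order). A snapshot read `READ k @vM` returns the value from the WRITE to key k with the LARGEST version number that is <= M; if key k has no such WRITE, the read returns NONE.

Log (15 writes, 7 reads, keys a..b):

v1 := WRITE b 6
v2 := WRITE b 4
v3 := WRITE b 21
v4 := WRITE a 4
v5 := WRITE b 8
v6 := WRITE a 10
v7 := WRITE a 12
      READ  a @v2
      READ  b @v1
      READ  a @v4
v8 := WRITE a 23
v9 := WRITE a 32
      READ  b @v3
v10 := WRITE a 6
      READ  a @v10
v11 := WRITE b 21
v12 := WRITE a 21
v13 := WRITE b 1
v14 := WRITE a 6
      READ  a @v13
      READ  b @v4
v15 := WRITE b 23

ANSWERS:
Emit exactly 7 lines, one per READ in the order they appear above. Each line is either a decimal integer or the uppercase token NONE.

Answer: NONE
6
4
21
6
21
21

Derivation:
v1: WRITE b=6  (b history now [(1, 6)])
v2: WRITE b=4  (b history now [(1, 6), (2, 4)])
v3: WRITE b=21  (b history now [(1, 6), (2, 4), (3, 21)])
v4: WRITE a=4  (a history now [(4, 4)])
v5: WRITE b=8  (b history now [(1, 6), (2, 4), (3, 21), (5, 8)])
v6: WRITE a=10  (a history now [(4, 4), (6, 10)])
v7: WRITE a=12  (a history now [(4, 4), (6, 10), (7, 12)])
READ a @v2: history=[(4, 4), (6, 10), (7, 12)] -> no version <= 2 -> NONE
READ b @v1: history=[(1, 6), (2, 4), (3, 21), (5, 8)] -> pick v1 -> 6
READ a @v4: history=[(4, 4), (6, 10), (7, 12)] -> pick v4 -> 4
v8: WRITE a=23  (a history now [(4, 4), (6, 10), (7, 12), (8, 23)])
v9: WRITE a=32  (a history now [(4, 4), (6, 10), (7, 12), (8, 23), (9, 32)])
READ b @v3: history=[(1, 6), (2, 4), (3, 21), (5, 8)] -> pick v3 -> 21
v10: WRITE a=6  (a history now [(4, 4), (6, 10), (7, 12), (8, 23), (9, 32), (10, 6)])
READ a @v10: history=[(4, 4), (6, 10), (7, 12), (8, 23), (9, 32), (10, 6)] -> pick v10 -> 6
v11: WRITE b=21  (b history now [(1, 6), (2, 4), (3, 21), (5, 8), (11, 21)])
v12: WRITE a=21  (a history now [(4, 4), (6, 10), (7, 12), (8, 23), (9, 32), (10, 6), (12, 21)])
v13: WRITE b=1  (b history now [(1, 6), (2, 4), (3, 21), (5, 8), (11, 21), (13, 1)])
v14: WRITE a=6  (a history now [(4, 4), (6, 10), (7, 12), (8, 23), (9, 32), (10, 6), (12, 21), (14, 6)])
READ a @v13: history=[(4, 4), (6, 10), (7, 12), (8, 23), (9, 32), (10, 6), (12, 21), (14, 6)] -> pick v12 -> 21
READ b @v4: history=[(1, 6), (2, 4), (3, 21), (5, 8), (11, 21), (13, 1)] -> pick v3 -> 21
v15: WRITE b=23  (b history now [(1, 6), (2, 4), (3, 21), (5, 8), (11, 21), (13, 1), (15, 23)])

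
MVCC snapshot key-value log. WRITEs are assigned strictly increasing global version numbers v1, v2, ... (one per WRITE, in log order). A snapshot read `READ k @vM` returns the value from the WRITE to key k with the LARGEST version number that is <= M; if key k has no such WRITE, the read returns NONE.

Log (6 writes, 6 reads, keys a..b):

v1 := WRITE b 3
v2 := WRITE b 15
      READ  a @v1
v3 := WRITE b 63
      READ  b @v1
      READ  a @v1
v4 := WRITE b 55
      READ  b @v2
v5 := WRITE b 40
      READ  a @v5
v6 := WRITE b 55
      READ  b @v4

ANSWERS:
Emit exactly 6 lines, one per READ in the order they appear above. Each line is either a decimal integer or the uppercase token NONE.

Answer: NONE
3
NONE
15
NONE
55

Derivation:
v1: WRITE b=3  (b history now [(1, 3)])
v2: WRITE b=15  (b history now [(1, 3), (2, 15)])
READ a @v1: history=[] -> no version <= 1 -> NONE
v3: WRITE b=63  (b history now [(1, 3), (2, 15), (3, 63)])
READ b @v1: history=[(1, 3), (2, 15), (3, 63)] -> pick v1 -> 3
READ a @v1: history=[] -> no version <= 1 -> NONE
v4: WRITE b=55  (b history now [(1, 3), (2, 15), (3, 63), (4, 55)])
READ b @v2: history=[(1, 3), (2, 15), (3, 63), (4, 55)] -> pick v2 -> 15
v5: WRITE b=40  (b history now [(1, 3), (2, 15), (3, 63), (4, 55), (5, 40)])
READ a @v5: history=[] -> no version <= 5 -> NONE
v6: WRITE b=55  (b history now [(1, 3), (2, 15), (3, 63), (4, 55), (5, 40), (6, 55)])
READ b @v4: history=[(1, 3), (2, 15), (3, 63), (4, 55), (5, 40), (6, 55)] -> pick v4 -> 55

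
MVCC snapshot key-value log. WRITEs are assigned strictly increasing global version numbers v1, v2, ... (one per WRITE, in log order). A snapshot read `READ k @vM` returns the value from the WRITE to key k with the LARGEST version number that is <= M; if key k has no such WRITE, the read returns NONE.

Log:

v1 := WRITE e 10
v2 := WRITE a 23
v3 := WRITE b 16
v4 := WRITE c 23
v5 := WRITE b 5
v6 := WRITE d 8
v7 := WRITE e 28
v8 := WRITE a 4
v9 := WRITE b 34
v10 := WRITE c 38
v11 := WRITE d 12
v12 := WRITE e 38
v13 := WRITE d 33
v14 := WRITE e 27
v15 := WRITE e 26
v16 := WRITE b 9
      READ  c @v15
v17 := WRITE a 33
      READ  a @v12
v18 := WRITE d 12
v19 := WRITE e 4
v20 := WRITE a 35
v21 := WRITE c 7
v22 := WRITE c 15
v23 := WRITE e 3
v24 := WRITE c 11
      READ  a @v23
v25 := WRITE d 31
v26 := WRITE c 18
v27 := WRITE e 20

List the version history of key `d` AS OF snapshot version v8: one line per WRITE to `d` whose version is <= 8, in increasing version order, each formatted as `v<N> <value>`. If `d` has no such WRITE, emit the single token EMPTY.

Scan writes for key=d with version <= 8:
  v1 WRITE e 10 -> skip
  v2 WRITE a 23 -> skip
  v3 WRITE b 16 -> skip
  v4 WRITE c 23 -> skip
  v5 WRITE b 5 -> skip
  v6 WRITE d 8 -> keep
  v7 WRITE e 28 -> skip
  v8 WRITE a 4 -> skip
  v9 WRITE b 34 -> skip
  v10 WRITE c 38 -> skip
  v11 WRITE d 12 -> drop (> snap)
  v12 WRITE e 38 -> skip
  v13 WRITE d 33 -> drop (> snap)
  v14 WRITE e 27 -> skip
  v15 WRITE e 26 -> skip
  v16 WRITE b 9 -> skip
  v17 WRITE a 33 -> skip
  v18 WRITE d 12 -> drop (> snap)
  v19 WRITE e 4 -> skip
  v20 WRITE a 35 -> skip
  v21 WRITE c 7 -> skip
  v22 WRITE c 15 -> skip
  v23 WRITE e 3 -> skip
  v24 WRITE c 11 -> skip
  v25 WRITE d 31 -> drop (> snap)
  v26 WRITE c 18 -> skip
  v27 WRITE e 20 -> skip
Collected: [(6, 8)]

Answer: v6 8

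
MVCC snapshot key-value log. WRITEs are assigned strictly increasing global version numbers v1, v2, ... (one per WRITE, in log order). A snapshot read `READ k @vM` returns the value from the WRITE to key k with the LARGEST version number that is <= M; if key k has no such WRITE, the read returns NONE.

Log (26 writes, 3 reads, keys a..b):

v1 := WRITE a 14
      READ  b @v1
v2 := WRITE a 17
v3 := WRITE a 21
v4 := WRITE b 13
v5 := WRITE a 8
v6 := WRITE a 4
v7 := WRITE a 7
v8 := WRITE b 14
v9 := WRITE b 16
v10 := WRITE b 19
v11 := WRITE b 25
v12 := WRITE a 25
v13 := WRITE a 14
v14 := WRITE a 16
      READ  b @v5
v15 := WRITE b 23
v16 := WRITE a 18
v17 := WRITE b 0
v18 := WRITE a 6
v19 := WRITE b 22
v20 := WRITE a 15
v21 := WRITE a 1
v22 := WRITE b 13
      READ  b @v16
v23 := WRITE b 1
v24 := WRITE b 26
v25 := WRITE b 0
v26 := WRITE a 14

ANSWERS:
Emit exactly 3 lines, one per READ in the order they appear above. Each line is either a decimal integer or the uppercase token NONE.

Answer: NONE
13
23

Derivation:
v1: WRITE a=14  (a history now [(1, 14)])
READ b @v1: history=[] -> no version <= 1 -> NONE
v2: WRITE a=17  (a history now [(1, 14), (2, 17)])
v3: WRITE a=21  (a history now [(1, 14), (2, 17), (3, 21)])
v4: WRITE b=13  (b history now [(4, 13)])
v5: WRITE a=8  (a history now [(1, 14), (2, 17), (3, 21), (5, 8)])
v6: WRITE a=4  (a history now [(1, 14), (2, 17), (3, 21), (5, 8), (6, 4)])
v7: WRITE a=7  (a history now [(1, 14), (2, 17), (3, 21), (5, 8), (6, 4), (7, 7)])
v8: WRITE b=14  (b history now [(4, 13), (8, 14)])
v9: WRITE b=16  (b history now [(4, 13), (8, 14), (9, 16)])
v10: WRITE b=19  (b history now [(4, 13), (8, 14), (9, 16), (10, 19)])
v11: WRITE b=25  (b history now [(4, 13), (8, 14), (9, 16), (10, 19), (11, 25)])
v12: WRITE a=25  (a history now [(1, 14), (2, 17), (3, 21), (5, 8), (6, 4), (7, 7), (12, 25)])
v13: WRITE a=14  (a history now [(1, 14), (2, 17), (3, 21), (5, 8), (6, 4), (7, 7), (12, 25), (13, 14)])
v14: WRITE a=16  (a history now [(1, 14), (2, 17), (3, 21), (5, 8), (6, 4), (7, 7), (12, 25), (13, 14), (14, 16)])
READ b @v5: history=[(4, 13), (8, 14), (9, 16), (10, 19), (11, 25)] -> pick v4 -> 13
v15: WRITE b=23  (b history now [(4, 13), (8, 14), (9, 16), (10, 19), (11, 25), (15, 23)])
v16: WRITE a=18  (a history now [(1, 14), (2, 17), (3, 21), (5, 8), (6, 4), (7, 7), (12, 25), (13, 14), (14, 16), (16, 18)])
v17: WRITE b=0  (b history now [(4, 13), (8, 14), (9, 16), (10, 19), (11, 25), (15, 23), (17, 0)])
v18: WRITE a=6  (a history now [(1, 14), (2, 17), (3, 21), (5, 8), (6, 4), (7, 7), (12, 25), (13, 14), (14, 16), (16, 18), (18, 6)])
v19: WRITE b=22  (b history now [(4, 13), (8, 14), (9, 16), (10, 19), (11, 25), (15, 23), (17, 0), (19, 22)])
v20: WRITE a=15  (a history now [(1, 14), (2, 17), (3, 21), (5, 8), (6, 4), (7, 7), (12, 25), (13, 14), (14, 16), (16, 18), (18, 6), (20, 15)])
v21: WRITE a=1  (a history now [(1, 14), (2, 17), (3, 21), (5, 8), (6, 4), (7, 7), (12, 25), (13, 14), (14, 16), (16, 18), (18, 6), (20, 15), (21, 1)])
v22: WRITE b=13  (b history now [(4, 13), (8, 14), (9, 16), (10, 19), (11, 25), (15, 23), (17, 0), (19, 22), (22, 13)])
READ b @v16: history=[(4, 13), (8, 14), (9, 16), (10, 19), (11, 25), (15, 23), (17, 0), (19, 22), (22, 13)] -> pick v15 -> 23
v23: WRITE b=1  (b history now [(4, 13), (8, 14), (9, 16), (10, 19), (11, 25), (15, 23), (17, 0), (19, 22), (22, 13), (23, 1)])
v24: WRITE b=26  (b history now [(4, 13), (8, 14), (9, 16), (10, 19), (11, 25), (15, 23), (17, 0), (19, 22), (22, 13), (23, 1), (24, 26)])
v25: WRITE b=0  (b history now [(4, 13), (8, 14), (9, 16), (10, 19), (11, 25), (15, 23), (17, 0), (19, 22), (22, 13), (23, 1), (24, 26), (25, 0)])
v26: WRITE a=14  (a history now [(1, 14), (2, 17), (3, 21), (5, 8), (6, 4), (7, 7), (12, 25), (13, 14), (14, 16), (16, 18), (18, 6), (20, 15), (21, 1), (26, 14)])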